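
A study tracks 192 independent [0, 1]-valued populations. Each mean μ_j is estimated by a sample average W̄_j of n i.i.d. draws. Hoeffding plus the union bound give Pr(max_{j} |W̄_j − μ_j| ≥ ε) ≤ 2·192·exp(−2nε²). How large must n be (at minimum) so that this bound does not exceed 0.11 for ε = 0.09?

504

Need 2·192·exp(−2nε²) ≤ 0.11, i.e. exp(−2nε²) ≤ 0.11/384.
So 2nε² ≥ ln(384/0.11) = 8.157917.
Hence n ≥ 8.157917/(2·0.09²) = 503.575.
The smallest integer n is 504.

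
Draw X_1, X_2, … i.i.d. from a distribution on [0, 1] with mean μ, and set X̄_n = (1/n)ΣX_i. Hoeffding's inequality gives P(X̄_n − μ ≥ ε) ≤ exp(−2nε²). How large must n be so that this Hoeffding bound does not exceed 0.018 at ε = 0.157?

82

Require exp(−2nε²) ≤ 0.018, i.e. 2nε² ≥ ln(1/0.018) = 4.017384.
So n ≥ 4.017384 / (2·0.157²) = 81.492.
The smallest integer n is 82.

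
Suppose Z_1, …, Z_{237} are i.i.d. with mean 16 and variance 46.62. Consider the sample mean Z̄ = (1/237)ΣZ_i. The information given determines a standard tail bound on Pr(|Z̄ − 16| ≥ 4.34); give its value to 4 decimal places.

0.0104

With mean and variance of each term known, Chebyshev's inequality bounds the deviation of the sum (or sample mean).
Var(Z̄) = Var(Z_i)/n = 46.62/237 = 0.19671.
Chebyshev: Pr(|Z̄ − 16| ≥ 4.34) ≤ Var(Z̄)/(4.34)² = 46.62/(237·4.34²) = 0.0104.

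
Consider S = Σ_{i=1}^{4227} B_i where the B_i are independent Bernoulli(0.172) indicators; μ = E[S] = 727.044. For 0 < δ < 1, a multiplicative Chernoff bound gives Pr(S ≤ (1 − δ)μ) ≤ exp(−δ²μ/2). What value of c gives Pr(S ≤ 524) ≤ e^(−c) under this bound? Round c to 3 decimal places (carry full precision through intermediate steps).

Write 524 = (1 − δ)μ, so δ = 1 − 524/727.044 = 0.2792733…
Then the exponent is δ²μ/2 = (μ − 524)²/(2μ) = 28.352387.

28.352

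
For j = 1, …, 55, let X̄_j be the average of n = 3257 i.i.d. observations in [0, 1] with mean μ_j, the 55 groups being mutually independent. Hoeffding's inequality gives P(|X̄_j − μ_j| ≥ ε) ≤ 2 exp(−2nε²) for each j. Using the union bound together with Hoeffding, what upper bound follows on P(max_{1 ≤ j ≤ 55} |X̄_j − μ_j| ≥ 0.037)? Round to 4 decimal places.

Per-experiment Hoeffding bound: 2·exp(−2·3257·0.037²) = 2·exp(−8.91767) = 0.000268.
Union bound over 55 events: 55·0.000268 = 0.01474.

0.0147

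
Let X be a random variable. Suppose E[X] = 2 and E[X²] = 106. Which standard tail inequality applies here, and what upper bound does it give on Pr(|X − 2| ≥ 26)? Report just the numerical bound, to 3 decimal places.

The first two moments determine the variance, so Chebyshev's inequality is the sharpest standard bound available.
Var(X) = E[X²] − (E[X])² = 106 − 4 = 102.
Chebyshev's inequality: Pr(|X − μ| ≥ t) ≤ Var(X)/t² = 102/676 = 0.1509.

0.151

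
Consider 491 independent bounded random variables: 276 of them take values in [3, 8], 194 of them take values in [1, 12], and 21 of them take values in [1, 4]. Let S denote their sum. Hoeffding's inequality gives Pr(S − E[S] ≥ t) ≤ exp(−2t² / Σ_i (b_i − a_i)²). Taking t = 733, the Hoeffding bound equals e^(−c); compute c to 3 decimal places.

Σ(b_i − a_i)² = 276·5² + 194·11² + 21·3² = 30563.
c = 2t² / 30563 = 2·733² / 30563 = 35.1594.

35.159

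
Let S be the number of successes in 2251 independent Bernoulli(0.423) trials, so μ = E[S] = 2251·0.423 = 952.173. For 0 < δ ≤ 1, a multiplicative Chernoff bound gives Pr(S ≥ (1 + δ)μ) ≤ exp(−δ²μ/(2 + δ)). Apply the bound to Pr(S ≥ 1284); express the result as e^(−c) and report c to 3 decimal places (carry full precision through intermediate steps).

49.240

Write 1284 = (1 + δ)μ, so δ = 1284/952.173 − 1 = 0.3484944…
Then the exponent is δ²μ/(2 + δ) = (1284 − μ)² / (μ·(2 + δ)) = 49.240000.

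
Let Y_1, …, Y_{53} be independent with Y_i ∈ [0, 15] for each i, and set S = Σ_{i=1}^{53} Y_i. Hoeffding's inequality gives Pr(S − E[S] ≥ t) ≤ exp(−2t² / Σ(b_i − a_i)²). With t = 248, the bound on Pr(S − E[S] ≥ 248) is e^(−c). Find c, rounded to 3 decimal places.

10.315

Σ(b_i − a_i)² = 53·(15)² = 11925.
c = 2t²/11925 = 2·248²/11925 = 10.3151.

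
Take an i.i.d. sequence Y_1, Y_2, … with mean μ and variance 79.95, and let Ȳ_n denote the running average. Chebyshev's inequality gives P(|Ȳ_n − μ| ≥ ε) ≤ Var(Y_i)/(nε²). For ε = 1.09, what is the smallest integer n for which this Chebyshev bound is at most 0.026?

Require 79.95/(n·1.09²) ≤ 0.026, i.e. n ≥ 79.95/(0.026·1.09²) = 2588.166.
The smallest integer n is 2589.

2589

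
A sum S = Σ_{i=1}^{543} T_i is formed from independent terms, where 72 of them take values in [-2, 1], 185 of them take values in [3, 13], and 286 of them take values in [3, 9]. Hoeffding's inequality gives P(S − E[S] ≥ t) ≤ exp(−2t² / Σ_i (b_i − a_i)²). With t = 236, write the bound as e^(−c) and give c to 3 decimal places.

Σ(b_i − a_i)² = 72·3² + 185·10² + 286·6² = 29444.
c = 2t² / 29444 = 2·236² / 29444 = 3.7832.

3.783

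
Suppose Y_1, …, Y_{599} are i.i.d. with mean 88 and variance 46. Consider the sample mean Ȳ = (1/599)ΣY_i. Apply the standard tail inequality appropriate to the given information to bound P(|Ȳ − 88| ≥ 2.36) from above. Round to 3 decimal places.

0.014

With mean and variance of each term known, Chebyshev's inequality bounds the deviation of the sum (or sample mean).
Var(Ȳ) = Var(Y_i)/n = 46/599 = 0.076795.
Chebyshev: P(|Ȳ − 88| ≥ 2.36) ≤ Var(Ȳ)/(2.36)² = 46/(599·2.36²) = 0.0138.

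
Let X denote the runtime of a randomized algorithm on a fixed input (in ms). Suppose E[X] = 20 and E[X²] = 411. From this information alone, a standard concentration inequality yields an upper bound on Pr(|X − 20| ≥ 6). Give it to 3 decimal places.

The first two moments determine the variance, so Chebyshev's inequality is the sharpest standard bound available.
Var(X) = E[X²] − (E[X])² = 411 − 400 = 11.
Chebyshev's inequality: Pr(|X − μ| ≥ t) ≤ Var(X)/t² = 11/36 = 0.3056.

0.306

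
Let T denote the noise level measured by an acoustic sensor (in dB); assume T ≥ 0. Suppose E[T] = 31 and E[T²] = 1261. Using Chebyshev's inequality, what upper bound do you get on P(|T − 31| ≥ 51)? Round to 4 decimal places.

Var(T) = E[T²] − (E[T])² = 1261 − 961 = 300.
Chebyshev's inequality: P(|T − μ| ≥ t) ≤ Var(T)/t² = 300/2601 = 0.1153.

0.1153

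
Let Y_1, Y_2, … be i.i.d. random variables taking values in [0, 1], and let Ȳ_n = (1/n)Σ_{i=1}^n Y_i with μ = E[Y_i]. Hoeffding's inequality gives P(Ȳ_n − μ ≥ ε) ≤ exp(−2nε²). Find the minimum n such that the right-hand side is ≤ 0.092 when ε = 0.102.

115

Require exp(−2nε²) ≤ 0.092, i.e. 2nε² ≥ ln(1/0.092) = 2.385967.
So n ≥ 2.385967 / (2·0.102²) = 114.666.
The smallest integer n is 115.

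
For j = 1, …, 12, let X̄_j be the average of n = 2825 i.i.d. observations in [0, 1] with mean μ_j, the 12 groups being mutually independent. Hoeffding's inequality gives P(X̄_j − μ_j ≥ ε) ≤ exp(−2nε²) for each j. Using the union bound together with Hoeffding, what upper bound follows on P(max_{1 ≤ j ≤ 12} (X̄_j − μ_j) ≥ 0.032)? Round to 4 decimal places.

0.0369

Per-experiment Hoeffding bound: exp(−2·2825·0.032²) = exp(−5.78560) = 0.0030715.
Union bound over 12 events: 12·0.0030715 = 0.03686.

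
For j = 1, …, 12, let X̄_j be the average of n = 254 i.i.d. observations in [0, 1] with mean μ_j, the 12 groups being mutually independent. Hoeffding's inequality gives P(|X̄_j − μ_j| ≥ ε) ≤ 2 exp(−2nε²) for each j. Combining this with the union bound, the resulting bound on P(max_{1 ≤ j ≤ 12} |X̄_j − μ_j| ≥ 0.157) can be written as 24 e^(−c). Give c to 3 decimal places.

12.522

Union bound over the 12 events: P(max_{1 ≤ j ≤ 12} |X̄_j − μ_j| ≥ 0.157) ≤ 12·2·exp(−2nε²) = 24 exp(−2·254·0.157²).
So c = 2·254·0.157² = 12.5217.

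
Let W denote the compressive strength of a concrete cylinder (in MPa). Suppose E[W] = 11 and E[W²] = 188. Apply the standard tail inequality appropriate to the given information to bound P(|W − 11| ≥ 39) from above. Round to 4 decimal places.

0.0440

The first two moments determine the variance, so Chebyshev's inequality is the sharpest standard bound available.
Var(W) = E[W²] − (E[W])² = 188 − 121 = 67.
Chebyshev's inequality: P(|W − μ| ≥ t) ≤ Var(W)/t² = 67/1521 = 0.0440.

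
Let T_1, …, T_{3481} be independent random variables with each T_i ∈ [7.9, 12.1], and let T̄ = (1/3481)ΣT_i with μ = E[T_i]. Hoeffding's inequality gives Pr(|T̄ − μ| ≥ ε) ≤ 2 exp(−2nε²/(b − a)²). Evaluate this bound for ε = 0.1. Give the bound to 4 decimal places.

0.0386

Exponent: 2nε²/(b − a)² = 2·3481·0.1² / 4.2² = 3.94671.
Bound = 2·exp(−3.94671) = 0.03864.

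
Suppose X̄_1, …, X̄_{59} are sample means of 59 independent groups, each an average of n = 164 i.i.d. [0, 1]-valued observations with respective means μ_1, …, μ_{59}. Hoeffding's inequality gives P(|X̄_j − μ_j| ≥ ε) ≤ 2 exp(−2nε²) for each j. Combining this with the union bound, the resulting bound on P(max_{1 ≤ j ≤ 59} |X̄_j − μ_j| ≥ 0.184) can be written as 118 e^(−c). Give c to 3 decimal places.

Union bound over the 59 events: P(max_{1 ≤ j ≤ 59} |X̄_j − μ_j| ≥ 0.184) ≤ 59·2·exp(−2nε²) = 118 exp(−2·164·0.184²).
So c = 2·164·0.184² = 11.1048.

11.105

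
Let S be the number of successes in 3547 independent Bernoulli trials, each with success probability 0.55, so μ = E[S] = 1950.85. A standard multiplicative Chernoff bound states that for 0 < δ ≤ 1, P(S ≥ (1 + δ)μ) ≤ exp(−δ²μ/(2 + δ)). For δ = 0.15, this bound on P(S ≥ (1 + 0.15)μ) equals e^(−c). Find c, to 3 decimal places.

20.416

c = δ²μ/(2 + δ) = 0.15²·1950.85/(2 + 0.15) = 20.4159.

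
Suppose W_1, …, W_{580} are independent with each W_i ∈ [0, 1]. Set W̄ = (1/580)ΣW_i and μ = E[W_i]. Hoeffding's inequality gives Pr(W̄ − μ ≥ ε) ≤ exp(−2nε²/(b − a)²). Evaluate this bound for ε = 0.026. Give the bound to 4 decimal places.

Exponent: 2nε²/(b − a)² = 2·580·0.026² / 1² = 0.78416.
Bound = exp(−0.78416) = 0.45650.

0.4565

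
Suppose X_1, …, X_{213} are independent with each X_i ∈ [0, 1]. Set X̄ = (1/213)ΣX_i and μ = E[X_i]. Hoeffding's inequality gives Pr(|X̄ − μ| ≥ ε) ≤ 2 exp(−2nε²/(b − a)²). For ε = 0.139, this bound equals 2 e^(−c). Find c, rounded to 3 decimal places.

8.231

c = 2nε²/(b − a)² = 2·213·0.139² / 1² = 8.2307.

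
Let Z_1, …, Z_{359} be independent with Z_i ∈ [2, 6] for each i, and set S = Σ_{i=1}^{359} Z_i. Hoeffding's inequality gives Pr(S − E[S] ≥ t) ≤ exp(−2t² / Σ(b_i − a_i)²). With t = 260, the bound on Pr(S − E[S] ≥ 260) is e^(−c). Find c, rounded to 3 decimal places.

23.538

Σ(b_i − a_i)² = 359·(4)² = 5744.
c = 2t²/5744 = 2·260²/5744 = 23.5376.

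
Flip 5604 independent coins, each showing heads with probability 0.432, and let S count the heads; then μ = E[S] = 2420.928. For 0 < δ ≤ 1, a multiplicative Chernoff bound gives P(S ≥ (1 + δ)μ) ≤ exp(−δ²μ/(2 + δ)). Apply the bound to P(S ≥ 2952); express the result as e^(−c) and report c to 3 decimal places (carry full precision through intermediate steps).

52.492

Write 2952 = (1 + δ)μ, so δ = 2952/2420.928 − 1 = 0.2193671…
Then the exponent is δ²μ/(2 + δ) = (2952 − μ)² / (μ·(2 + δ)) = 52.492322.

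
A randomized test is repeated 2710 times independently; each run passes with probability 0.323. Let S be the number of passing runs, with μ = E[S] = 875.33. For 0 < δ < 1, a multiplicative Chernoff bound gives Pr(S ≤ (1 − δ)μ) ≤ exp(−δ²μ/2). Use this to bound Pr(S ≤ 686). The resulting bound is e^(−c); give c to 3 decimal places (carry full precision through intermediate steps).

20.476

Write 686 = (1 − δ)μ, so δ = 1 − 686/875.33 = 0.2162956…
Then the exponent is δ²μ/2 = (μ − 686)²/(2μ) = 20.475620.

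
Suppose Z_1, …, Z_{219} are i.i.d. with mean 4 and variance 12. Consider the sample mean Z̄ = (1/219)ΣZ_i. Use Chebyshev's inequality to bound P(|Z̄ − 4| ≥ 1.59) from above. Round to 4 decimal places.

0.0217

Var(Z̄) = Var(Z_i)/n = 12/219 = 0.054795.
Chebyshev: P(|Z̄ − 4| ≥ 1.59) ≤ Var(Z̄)/(1.59)² = 12/(219·1.59²) = 0.0217.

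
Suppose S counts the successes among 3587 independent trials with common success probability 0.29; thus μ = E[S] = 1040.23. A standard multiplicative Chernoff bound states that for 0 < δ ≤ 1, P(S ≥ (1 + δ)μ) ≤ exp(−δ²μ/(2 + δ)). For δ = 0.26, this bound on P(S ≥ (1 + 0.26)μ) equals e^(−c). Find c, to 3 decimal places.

31.115

c = δ²μ/(2 + δ) = 0.26²·1040.23/(2 + 0.26) = 31.1148.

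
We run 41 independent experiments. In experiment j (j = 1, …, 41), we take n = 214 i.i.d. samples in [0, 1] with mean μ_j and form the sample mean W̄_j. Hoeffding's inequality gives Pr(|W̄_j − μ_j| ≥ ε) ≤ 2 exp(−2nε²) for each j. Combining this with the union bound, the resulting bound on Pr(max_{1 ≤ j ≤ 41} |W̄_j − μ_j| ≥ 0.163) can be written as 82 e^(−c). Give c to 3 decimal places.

11.372

Union bound over the 41 events: Pr(max_{1 ≤ j ≤ 41} |W̄_j − μ_j| ≥ 0.163) ≤ 41·2·exp(−2nε²) = 82 exp(−2·214·0.163²).
So c = 2·214·0.163² = 11.3715.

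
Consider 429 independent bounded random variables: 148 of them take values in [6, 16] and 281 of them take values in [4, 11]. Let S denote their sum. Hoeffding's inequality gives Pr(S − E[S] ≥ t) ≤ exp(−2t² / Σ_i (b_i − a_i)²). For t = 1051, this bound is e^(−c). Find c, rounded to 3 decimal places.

77.329

Σ(b_i − a_i)² = 148·10² + 281·7² = 28569.
c = 2t² / 28569 = 2·1051² / 28569 = 77.3286.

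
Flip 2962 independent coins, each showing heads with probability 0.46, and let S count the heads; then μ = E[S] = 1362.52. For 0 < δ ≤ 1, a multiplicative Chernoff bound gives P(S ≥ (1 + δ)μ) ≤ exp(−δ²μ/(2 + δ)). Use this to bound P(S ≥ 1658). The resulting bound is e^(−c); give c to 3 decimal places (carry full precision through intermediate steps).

Write 1658 = (1 + δ)μ, so δ = 1658/1362.52 − 1 = 0.2168629…
Then the exponent is δ²μ/(2 + δ) = (1658 − μ)² / (μ·(2 + δ)) = 28.905099.

28.905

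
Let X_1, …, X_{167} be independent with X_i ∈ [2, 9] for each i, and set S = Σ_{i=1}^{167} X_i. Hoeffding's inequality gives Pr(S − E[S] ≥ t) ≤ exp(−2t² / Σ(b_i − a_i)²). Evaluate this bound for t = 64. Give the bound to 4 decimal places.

0.3675

Σ(b_i − a_i)² = 167·(7)² = 8183.
Exponent = 2·64²/8183 = 1.0011.
Bound = exp(−1.0011) = 0.36748.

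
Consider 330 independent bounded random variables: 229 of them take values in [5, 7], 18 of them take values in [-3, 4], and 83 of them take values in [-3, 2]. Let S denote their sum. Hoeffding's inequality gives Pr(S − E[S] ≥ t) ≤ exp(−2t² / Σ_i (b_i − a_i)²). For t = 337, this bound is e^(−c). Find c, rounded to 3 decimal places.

Σ(b_i − a_i)² = 229·2² + 18·7² + 83·5² = 3873.
c = 2t² / 3873 = 2·337² / 3873 = 58.6465.

58.647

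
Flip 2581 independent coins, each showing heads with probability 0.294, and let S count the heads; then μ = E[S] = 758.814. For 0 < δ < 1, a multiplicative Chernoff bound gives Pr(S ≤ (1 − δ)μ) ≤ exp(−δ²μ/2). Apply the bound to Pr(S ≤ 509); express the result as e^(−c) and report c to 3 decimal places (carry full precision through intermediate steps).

Write 509 = (1 − δ)μ, so δ = 1 − 509/758.814 = 0.3292164…
Then the exponent is δ²μ/2 = (μ − 509)²/(2μ) = 41.121431.

41.121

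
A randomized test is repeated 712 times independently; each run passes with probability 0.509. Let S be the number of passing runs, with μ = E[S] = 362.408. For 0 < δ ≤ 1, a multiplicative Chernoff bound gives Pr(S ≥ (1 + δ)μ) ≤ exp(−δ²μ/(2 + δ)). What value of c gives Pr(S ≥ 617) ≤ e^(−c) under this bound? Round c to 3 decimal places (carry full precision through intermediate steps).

Write 617 = (1 + δ)μ, so δ = 617/362.408 − 1 = 0.702501…
Then the exponent is δ²μ/(2 + δ) = (617 − μ)² / (μ·(2 + δ)) = 66.179862.

66.180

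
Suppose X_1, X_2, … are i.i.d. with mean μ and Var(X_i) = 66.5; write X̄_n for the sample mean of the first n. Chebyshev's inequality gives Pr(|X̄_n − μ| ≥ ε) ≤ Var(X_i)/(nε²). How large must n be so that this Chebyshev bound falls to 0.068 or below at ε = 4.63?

Require 66.5/(n·4.63²) ≤ 0.068, i.e. n ≥ 66.5/(0.068·4.63²) = 45.620.
The smallest integer n is 46.

46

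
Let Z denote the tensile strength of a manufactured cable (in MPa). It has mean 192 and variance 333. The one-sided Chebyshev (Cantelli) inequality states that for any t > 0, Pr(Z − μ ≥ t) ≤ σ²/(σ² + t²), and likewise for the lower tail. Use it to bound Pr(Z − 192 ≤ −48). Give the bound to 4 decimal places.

0.1263

Here σ² = 333 and t = 48, so σ² + t² = 2637.
Cantelli's bound: 333/2637 = 0.1263.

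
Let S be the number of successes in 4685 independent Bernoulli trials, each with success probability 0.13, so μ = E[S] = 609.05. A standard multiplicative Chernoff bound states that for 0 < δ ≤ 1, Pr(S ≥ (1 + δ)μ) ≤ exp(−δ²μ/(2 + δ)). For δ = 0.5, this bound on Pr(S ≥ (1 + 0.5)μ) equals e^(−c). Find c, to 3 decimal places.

c = δ²μ/(2 + δ) = 0.5²·609.05/(2 + 0.5) = 60.9050.

60.905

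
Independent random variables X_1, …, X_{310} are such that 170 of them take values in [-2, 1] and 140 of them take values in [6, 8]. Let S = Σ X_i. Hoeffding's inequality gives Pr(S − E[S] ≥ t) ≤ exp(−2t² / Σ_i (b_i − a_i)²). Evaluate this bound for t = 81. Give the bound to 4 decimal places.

Σ(b_i − a_i)² = 170·3² + 140·2² = 2090.
Exponent = 2·81² / 2090 = 6.27847.
Bound = exp(−6.27847) = 0.00188.

0.0019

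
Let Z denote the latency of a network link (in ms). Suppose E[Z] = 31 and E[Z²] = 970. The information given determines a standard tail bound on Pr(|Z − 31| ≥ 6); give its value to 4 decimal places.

The first two moments determine the variance, so Chebyshev's inequality is the sharpest standard bound available.
Var(Z) = E[Z²] − (E[Z])² = 970 − 961 = 9.
Chebyshev's inequality: Pr(|Z − μ| ≥ t) ≤ Var(Z)/t² = 9/36 = 0.2500.

0.2500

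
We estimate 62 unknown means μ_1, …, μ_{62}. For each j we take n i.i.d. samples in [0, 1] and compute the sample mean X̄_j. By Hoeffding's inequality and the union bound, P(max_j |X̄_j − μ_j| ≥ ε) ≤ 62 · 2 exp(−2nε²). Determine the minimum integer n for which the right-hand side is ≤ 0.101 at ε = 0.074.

Need 2·62·exp(−2nε²) ≤ 0.101, i.e. exp(−2nε²) ≤ 0.101/124.
So 2nε² ≥ ln(124/0.101) = 7.112916.
Hence n ≥ 7.112916/(2·0.074²) = 649.463.
The smallest integer n is 650.

650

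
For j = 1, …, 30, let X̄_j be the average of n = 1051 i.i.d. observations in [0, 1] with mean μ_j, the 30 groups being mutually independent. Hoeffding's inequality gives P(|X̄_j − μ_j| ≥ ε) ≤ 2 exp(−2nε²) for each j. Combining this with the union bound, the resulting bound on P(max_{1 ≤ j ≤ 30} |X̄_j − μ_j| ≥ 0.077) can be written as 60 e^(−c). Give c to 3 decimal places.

Union bound over the 30 events: P(max_{1 ≤ j ≤ 30} |X̄_j − μ_j| ≥ 0.077) ≤ 30·2·exp(−2nε²) = 60 exp(−2·1051·0.077²).
So c = 2·1051·0.077² = 12.4628.

12.463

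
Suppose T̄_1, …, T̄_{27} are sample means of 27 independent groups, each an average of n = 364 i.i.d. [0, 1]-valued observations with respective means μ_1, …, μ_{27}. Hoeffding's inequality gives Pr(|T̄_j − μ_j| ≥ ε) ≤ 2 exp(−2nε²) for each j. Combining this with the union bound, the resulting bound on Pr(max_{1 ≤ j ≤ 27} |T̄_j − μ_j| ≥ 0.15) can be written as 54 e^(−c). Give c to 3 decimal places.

Union bound over the 27 events: Pr(max_{1 ≤ j ≤ 27} |T̄_j − μ_j| ≥ 0.15) ≤ 27·2·exp(−2nε²) = 54 exp(−2·364·0.15²).
So c = 2·364·0.15² = 16.3800.

16.380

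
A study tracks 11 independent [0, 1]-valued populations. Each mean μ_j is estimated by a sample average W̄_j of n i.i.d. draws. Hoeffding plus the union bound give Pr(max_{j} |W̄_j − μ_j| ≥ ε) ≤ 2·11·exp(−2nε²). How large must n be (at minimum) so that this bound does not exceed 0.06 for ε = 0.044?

Need 2·11·exp(−2nε²) ≤ 0.06, i.e. exp(−2nε²) ≤ 0.06/22.
So 2nε² ≥ ln(22/0.06) = 5.904453.
Hence n ≥ 5.904453/(2·0.044²) = 1524.910.
The smallest integer n is 1525.

1525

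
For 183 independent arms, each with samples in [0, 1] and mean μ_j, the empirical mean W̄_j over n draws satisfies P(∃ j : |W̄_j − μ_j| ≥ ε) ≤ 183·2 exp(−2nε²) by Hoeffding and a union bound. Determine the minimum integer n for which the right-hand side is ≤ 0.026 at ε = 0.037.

3489

Need 2·183·exp(−2nε²) ≤ 0.026, i.e. exp(−2nε²) ≤ 0.026/366.
So 2nε² ≥ ln(366/0.026) = 9.552292.
Hence n ≥ 9.552292/(2·0.037²) = 3488.785.
The smallest integer n is 3489.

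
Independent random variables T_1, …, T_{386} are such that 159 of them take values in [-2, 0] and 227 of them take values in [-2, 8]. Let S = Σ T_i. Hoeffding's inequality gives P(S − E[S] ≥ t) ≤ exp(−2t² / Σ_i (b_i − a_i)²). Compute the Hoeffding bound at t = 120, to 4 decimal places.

0.2911

Σ(b_i − a_i)² = 159·2² + 227·10² = 23336.
Exponent = 2·120² / 23336 = 1.23414.
Bound = exp(−1.23414) = 0.29108.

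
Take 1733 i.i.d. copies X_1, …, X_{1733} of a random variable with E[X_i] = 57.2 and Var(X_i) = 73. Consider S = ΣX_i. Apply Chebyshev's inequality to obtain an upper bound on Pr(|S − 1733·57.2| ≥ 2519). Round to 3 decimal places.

0.020

Var(S) = n·Var(X_i) = 1733·73 = 126509.
Chebyshev: Pr(|S − 1733·57.2| ≥ 2519) ≤ Var(S)/2519² = 126509/6345361 = 0.0199.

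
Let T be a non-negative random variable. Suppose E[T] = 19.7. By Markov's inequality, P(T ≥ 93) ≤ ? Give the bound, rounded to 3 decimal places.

0.212

Markov's inequality: for a non-negative random variable, P(T ≥ a) ≤ E[T]/a.
Here E[T] = 19.7 and a = 93, so the bound is 19.7/93 = 0.2118.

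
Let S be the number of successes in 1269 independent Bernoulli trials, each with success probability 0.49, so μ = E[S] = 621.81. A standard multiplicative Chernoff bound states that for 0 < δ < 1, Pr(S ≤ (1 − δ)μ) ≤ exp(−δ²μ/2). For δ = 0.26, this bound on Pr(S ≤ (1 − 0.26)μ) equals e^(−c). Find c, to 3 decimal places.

21.017

c = δ²μ/2 = 0.26²·621.81/2 = 21.0172.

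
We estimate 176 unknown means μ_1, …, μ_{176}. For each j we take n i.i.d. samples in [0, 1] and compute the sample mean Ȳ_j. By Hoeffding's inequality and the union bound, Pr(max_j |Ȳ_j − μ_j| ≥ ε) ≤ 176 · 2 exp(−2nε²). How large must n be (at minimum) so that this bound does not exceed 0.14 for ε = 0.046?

Need 2·176·exp(−2nε²) ≤ 0.14, i.e. exp(−2nε²) ≤ 0.14/352.
So 2nε² ≥ ln(352/0.14) = 7.829744.
Hence n ≥ 7.829744/(2·0.046²) = 1850.129.
The smallest integer n is 1851.

1851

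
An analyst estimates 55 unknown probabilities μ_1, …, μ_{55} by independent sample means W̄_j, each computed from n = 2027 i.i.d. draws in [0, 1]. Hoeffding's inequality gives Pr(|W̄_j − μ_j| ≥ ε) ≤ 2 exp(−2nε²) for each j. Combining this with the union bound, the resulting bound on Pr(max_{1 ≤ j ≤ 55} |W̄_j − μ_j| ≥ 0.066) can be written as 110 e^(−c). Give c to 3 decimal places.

Union bound over the 55 events: Pr(max_{1 ≤ j ≤ 55} |W̄_j − μ_j| ≥ 0.066) ≤ 55·2·exp(−2nε²) = 110 exp(−2·2027·0.066²).
So c = 2·2027·0.066² = 17.6592.

17.659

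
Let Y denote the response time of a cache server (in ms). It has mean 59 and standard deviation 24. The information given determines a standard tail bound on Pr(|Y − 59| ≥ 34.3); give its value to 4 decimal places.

Mean and variance are known, so Chebyshev's inequality applies.
Chebyshev: Pr(|Y − μ| ≥ t) ≤ Var(Y)/t².
Var(Y) = σ² = 24² = 576.
Bound = 576 / 1176.49 = 0.4896.

0.4896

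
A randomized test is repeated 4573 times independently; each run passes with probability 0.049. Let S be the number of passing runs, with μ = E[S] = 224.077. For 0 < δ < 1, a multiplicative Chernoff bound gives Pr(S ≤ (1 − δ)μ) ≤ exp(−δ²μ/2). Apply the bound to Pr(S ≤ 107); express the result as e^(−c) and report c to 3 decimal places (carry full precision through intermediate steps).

30.586

Write 107 = (1 − δ)μ, so δ = 1 − 107/224.077 = 0.5224856…
Then the exponent is δ²μ/2 = (μ − 107)²/(2μ) = 30.585522.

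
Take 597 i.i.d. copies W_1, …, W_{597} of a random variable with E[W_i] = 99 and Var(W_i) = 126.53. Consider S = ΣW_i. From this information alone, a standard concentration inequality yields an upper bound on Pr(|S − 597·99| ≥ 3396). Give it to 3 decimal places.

0.007

With mean and variance of each term known, Chebyshev's inequality bounds the deviation of the sum (or sample mean).
Var(S) = n·Var(W_i) = 597·126.53 = 75538.41.
Chebyshev: Pr(|S − 597·99| ≥ 3396) ≤ Var(S)/3396² = 75538.41/11532816 = 0.0065.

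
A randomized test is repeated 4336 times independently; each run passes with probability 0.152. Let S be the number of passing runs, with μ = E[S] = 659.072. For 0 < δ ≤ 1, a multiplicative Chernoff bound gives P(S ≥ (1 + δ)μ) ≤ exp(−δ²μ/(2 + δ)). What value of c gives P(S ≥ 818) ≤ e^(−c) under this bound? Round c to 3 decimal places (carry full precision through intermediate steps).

Write 818 = (1 + δ)μ, so δ = 818/659.072 − 1 = 0.2411391…
Then the exponent is δ²μ/(2 + δ) = (818 − μ)² / (μ·(2 + δ)) = 17.100120.

17.100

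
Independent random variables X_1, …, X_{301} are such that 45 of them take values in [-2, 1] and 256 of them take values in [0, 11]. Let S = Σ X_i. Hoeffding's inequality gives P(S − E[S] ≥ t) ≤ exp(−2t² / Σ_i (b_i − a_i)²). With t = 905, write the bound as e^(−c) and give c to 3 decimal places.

Σ(b_i − a_i)² = 45·3² + 256·11² = 31381.
c = 2t² / 31381 = 2·905² / 31381 = 52.1988.

52.199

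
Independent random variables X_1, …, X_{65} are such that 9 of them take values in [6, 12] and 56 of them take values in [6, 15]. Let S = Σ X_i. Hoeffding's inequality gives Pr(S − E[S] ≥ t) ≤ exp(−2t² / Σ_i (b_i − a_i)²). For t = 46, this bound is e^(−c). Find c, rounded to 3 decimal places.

0.871

Σ(b_i − a_i)² = 9·6² + 56·9² = 4860.
c = 2t² / 4860 = 2·46² / 4860 = 0.8708.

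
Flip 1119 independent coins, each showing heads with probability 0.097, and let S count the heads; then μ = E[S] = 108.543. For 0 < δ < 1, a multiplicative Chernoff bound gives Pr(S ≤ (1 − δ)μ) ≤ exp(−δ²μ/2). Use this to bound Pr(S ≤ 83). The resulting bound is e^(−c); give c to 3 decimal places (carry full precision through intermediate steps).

Write 83 = (1 − δ)μ, so δ = 1 − 83/108.543 = 0.2353261…
Then the exponent is δ²μ/2 = (μ − 83)²/(2μ) = 3.005467.

3.005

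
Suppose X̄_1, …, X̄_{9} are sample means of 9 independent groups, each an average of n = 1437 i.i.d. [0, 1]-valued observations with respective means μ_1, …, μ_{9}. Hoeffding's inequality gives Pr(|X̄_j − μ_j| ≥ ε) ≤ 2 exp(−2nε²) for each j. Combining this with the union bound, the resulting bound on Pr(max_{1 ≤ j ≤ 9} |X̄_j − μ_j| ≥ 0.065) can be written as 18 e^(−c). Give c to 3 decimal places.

Union bound over the 9 events: Pr(max_{1 ≤ j ≤ 9} |X̄_j − μ_j| ≥ 0.065) ≤ 9·2·exp(−2nε²) = 18 exp(−2·1437·0.065²).
So c = 2·1437·0.065² = 12.1426.

12.143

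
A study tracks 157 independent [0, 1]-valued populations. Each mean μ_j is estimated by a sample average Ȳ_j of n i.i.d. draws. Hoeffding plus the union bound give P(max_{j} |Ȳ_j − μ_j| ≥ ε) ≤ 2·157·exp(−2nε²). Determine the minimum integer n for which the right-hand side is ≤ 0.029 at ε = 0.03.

5162

Need 2·157·exp(−2nε²) ≤ 0.029, i.e. exp(−2nε²) ≤ 0.029/314.
So 2nε² ≥ ln(314/0.029) = 9.289852.
Hence n ≥ 9.289852/(2·0.03²) = 5161.029.
The smallest integer n is 5162.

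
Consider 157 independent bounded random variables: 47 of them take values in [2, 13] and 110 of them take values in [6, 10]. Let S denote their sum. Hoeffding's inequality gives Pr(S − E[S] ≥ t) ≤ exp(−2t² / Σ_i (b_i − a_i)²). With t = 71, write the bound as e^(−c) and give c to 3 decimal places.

Σ(b_i − a_i)² = 47·11² + 110·4² = 7447.
c = 2t² / 7447 = 2·71² / 7447 = 1.3538.

1.354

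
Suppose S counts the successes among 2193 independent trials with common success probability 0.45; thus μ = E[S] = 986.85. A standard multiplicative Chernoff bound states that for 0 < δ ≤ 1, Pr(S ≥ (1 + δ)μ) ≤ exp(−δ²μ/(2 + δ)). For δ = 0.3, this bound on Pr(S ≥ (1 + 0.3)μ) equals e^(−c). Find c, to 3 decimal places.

c = δ²μ/(2 + δ) = 0.3²·986.85/(2 + 0.3) = 38.6159.

38.616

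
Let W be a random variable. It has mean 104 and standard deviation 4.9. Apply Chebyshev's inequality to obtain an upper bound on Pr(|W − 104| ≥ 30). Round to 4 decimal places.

0.0267

Chebyshev: Pr(|W − μ| ≥ t) ≤ Var(W)/t².
Var(W) = σ² = 4.9² = 24.01.
Bound = 24.01 / 900 = 0.0267.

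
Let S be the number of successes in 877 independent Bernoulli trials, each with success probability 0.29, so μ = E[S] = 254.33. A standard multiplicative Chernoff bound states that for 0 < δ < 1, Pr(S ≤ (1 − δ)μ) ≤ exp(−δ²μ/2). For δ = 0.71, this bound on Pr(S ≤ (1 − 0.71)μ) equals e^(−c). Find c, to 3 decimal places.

c = δ²μ/2 = 0.71²·254.33/2 = 64.1039.

64.104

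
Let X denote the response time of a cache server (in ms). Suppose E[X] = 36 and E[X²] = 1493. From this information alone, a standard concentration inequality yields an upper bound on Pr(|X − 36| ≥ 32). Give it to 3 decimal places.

0.192

The first two moments determine the variance, so Chebyshev's inequality is the sharpest standard bound available.
Var(X) = E[X²] − (E[X])² = 1493 − 1296 = 197.
Chebyshev's inequality: Pr(|X − μ| ≥ t) ≤ Var(X)/t² = 197/1024 = 0.1924.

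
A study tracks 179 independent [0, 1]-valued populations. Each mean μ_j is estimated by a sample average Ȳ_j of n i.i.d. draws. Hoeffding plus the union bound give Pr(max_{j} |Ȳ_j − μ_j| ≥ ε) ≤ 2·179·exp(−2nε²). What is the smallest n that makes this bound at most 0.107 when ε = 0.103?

Need 2·179·exp(−2nε²) ≤ 0.107, i.e. exp(−2nε²) ≤ 0.107/358.
So 2nε² ≥ ln(358/0.107) = 8.115459.
Hence n ≥ 8.115459/(2·0.103²) = 382.480.
The smallest integer n is 383.

383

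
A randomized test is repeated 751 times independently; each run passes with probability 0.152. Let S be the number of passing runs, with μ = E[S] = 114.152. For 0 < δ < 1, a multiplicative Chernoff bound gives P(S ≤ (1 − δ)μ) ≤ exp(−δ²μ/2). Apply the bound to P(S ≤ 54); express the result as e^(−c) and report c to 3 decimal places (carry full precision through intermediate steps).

Write 54 = (1 − δ)μ, so δ = 1 − 54/114.152 = 0.5269465…
Then the exponent is δ²μ/2 = (μ − 54)²/(2μ) = 15.848444.

15.848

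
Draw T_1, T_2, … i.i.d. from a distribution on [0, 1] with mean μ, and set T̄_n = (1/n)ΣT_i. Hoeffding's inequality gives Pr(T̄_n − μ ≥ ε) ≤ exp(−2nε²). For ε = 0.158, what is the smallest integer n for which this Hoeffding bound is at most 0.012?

89

Require exp(−2nε²) ≤ 0.012, i.e. 2nε² ≥ ln(1/0.012) = 4.422849.
So n ≥ 4.422849 / (2·0.158²) = 88.585.
The smallest integer n is 89.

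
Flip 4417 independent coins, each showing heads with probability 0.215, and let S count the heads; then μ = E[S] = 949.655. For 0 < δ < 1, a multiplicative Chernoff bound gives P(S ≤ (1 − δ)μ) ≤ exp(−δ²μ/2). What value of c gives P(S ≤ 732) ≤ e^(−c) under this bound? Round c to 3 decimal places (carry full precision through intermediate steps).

24.943

Write 732 = (1 − δ)μ, so δ = 1 − 732/949.655 = 0.2291938…
Then the exponent is δ²μ/2 = (μ − 732)²/(2μ) = 24.942584.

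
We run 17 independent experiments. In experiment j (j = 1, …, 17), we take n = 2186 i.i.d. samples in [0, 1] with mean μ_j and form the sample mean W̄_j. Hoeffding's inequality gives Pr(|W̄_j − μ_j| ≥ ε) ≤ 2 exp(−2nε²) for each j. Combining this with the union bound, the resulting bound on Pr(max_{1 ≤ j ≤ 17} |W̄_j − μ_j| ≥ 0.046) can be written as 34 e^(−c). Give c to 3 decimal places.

9.251

Union bound over the 17 events: Pr(max_{1 ≤ j ≤ 17} |W̄_j − μ_j| ≥ 0.046) ≤ 17·2·exp(−2nε²) = 34 exp(−2·2186·0.046²).
So c = 2·2186·0.046² = 9.2512.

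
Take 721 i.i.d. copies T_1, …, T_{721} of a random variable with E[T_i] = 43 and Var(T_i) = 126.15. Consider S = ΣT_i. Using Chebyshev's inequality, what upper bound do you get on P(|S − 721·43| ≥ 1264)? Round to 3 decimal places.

Var(S) = n·Var(T_i) = 721·126.15 = 90954.15.
Chebyshev: P(|S − 721·43| ≥ 1264) ≤ Var(S)/1264² = 90954.15/1597696 = 0.0569.

0.057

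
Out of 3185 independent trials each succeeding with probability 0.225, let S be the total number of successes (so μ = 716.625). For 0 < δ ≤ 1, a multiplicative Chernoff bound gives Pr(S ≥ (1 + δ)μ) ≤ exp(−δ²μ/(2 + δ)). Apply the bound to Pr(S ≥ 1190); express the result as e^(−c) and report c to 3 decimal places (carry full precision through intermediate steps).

Write 1190 = (1 + δ)μ, so δ = 1190/716.625 − 1 = 0.6605617…
Then the exponent is δ²μ/(2 + δ) = (1190 − μ)² / (μ·(2 + δ)) = 117.529084.

117.529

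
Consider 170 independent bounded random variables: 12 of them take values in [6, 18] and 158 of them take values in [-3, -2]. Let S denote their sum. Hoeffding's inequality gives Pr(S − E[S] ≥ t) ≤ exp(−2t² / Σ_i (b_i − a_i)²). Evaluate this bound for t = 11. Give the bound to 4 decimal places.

0.8796

Σ(b_i − a_i)² = 12·12² + 158·1² = 1886.
Exponent = 2·11² / 1886 = 0.12831.
Bound = exp(−0.12831) = 0.87958.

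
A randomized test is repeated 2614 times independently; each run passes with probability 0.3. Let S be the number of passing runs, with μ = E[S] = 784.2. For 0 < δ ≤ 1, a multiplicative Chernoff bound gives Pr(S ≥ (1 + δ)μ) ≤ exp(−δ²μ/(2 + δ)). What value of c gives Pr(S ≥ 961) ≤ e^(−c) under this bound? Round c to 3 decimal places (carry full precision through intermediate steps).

17.911

Write 961 = (1 + δ)μ, so δ = 961/784.2 − 1 = 0.2254527…
Then the exponent is δ²μ/(2 + δ) = (961 − μ)² / (μ·(2 + δ)) = 17.910979.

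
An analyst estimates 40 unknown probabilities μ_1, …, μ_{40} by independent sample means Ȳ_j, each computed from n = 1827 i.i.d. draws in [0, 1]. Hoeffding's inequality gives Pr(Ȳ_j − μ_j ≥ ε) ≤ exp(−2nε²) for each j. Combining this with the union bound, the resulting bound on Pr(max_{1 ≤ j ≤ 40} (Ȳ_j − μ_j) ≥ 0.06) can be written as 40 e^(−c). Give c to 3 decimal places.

Union bound over the 40 events: Pr(max_{1 ≤ j ≤ 40} (Ȳ_j − μ_j) ≥ 0.06) ≤ 40·exp(−2nε²) = 40 exp(−2·1827·0.06²).
So c = 2·1827·0.06² = 13.1544.

13.154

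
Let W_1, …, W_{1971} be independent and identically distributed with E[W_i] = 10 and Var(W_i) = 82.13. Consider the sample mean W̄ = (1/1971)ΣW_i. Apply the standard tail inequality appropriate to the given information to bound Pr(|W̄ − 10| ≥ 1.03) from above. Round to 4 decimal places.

With mean and variance of each term known, Chebyshev's inequality bounds the deviation of the sum (or sample mean).
Var(W̄) = Var(W_i)/n = 82.13/1971 = 0.041669.
Chebyshev: Pr(|W̄ − 10| ≥ 1.03) ≤ Var(W̄)/(1.03)² = 82.13/(1971·1.03²) = 0.0393.

0.0393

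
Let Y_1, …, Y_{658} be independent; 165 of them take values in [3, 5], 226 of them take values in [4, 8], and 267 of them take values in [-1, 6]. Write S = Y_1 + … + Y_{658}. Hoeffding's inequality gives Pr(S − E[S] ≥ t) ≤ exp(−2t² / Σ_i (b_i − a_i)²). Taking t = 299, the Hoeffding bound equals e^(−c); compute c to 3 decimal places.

Σ(b_i − a_i)² = 165·2² + 226·4² + 267·7² = 17359.
c = 2t² / 17359 = 2·299² / 17359 = 10.3002.

10.300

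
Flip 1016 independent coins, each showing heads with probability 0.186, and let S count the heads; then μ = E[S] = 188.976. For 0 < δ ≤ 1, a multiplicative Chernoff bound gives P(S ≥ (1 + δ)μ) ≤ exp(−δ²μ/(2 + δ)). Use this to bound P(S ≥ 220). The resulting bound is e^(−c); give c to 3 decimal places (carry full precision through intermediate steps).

2.353

Write 220 = (1 + δ)μ, so δ = 220/188.976 − 1 = 0.164169…
Then the exponent is δ²μ/(2 + δ) = (220 − μ)² / (μ·(2 + δ)) = 2.353411.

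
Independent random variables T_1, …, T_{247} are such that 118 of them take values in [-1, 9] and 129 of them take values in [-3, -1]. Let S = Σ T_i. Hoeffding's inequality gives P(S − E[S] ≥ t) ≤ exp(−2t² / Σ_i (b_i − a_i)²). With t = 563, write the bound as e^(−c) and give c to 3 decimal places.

Σ(b_i − a_i)² = 118·10² + 129·2² = 12316.
c = 2t² / 12316 = 2·563² / 12316 = 51.4727.

51.473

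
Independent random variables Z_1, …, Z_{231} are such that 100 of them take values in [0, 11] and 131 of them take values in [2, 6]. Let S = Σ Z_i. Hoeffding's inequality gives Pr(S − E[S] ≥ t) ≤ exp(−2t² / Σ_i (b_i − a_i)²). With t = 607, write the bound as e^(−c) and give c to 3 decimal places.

51.909

Σ(b_i − a_i)² = 100·11² + 131·4² = 14196.
c = 2t² / 14196 = 2·607² / 14196 = 51.9088.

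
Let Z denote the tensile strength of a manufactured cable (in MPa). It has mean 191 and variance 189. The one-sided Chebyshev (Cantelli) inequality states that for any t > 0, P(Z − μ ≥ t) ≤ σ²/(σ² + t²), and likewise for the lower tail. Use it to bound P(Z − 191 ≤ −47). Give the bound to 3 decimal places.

Here σ² = 189 and t = 47, so σ² + t² = 2398.
Cantelli's bound: 189/2398 = 0.0788.

0.079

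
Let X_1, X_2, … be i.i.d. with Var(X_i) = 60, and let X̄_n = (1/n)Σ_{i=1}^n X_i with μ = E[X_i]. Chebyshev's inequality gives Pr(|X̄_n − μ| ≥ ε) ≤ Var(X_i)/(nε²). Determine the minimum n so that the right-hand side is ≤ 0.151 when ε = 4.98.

Require 60/(n·4.98²) ≤ 0.151, i.e. n ≥ 60/(0.151·4.98²) = 16.022.
The smallest integer n is 17.

17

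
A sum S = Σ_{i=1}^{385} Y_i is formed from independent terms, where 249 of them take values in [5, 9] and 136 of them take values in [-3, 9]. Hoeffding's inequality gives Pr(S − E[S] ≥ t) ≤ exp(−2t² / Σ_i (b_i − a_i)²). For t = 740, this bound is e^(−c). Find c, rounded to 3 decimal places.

Σ(b_i − a_i)² = 249·4² + 136·12² = 23568.
c = 2t² / 23568 = 2·740² / 23568 = 46.4698.

46.470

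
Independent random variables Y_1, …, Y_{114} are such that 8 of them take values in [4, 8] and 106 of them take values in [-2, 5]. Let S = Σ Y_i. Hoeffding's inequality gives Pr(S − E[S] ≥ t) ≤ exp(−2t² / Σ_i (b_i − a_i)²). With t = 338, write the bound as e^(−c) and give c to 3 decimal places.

Σ(b_i − a_i)² = 8·4² + 106·7² = 5322.
c = 2t² / 5322 = 2·338² / 5322 = 42.9327.

42.933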